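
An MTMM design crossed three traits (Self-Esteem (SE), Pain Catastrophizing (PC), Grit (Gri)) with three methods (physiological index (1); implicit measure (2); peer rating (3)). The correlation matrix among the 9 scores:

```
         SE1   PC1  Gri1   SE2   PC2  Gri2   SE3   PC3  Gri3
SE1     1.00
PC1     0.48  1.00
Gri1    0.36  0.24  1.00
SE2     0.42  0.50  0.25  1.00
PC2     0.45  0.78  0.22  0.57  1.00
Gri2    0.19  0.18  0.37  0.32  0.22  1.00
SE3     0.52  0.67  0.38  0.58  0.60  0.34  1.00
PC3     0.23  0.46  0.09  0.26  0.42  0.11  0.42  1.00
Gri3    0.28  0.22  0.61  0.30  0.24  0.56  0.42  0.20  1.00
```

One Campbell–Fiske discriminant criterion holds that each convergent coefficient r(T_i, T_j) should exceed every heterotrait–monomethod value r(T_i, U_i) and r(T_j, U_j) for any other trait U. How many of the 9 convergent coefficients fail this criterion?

3

Checking each validity diagonal entry against its comparison values:
SE (methods 1·2): 0.42 vs {0.48, 0.57, 0.36, 0.32} → fail.
SE (methods 1·3): 0.52 vs {0.48, 0.42, 0.36, 0.42} → pass.
SE (methods 2·3): 0.58 vs {0.57, 0.42, 0.32, 0.42} → pass.
PC (methods 1·2): 0.78 vs {0.48, 0.57, 0.24, 0.22} → pass.
PC (methods 1·3): 0.46 vs {0.48, 0.42, 0.24, 0.20} → fail.
PC (methods 2·3): 0.42 vs {0.57, 0.42, 0.22, 0.20} → fail.
Gri (methods 1·2): 0.37 vs {0.36, 0.32, 0.24, 0.22} → pass.
Gri (methods 1·3): 0.61 vs {0.36, 0.42, 0.24, 0.20} → pass.
Gri (methods 2·3): 0.56 vs {0.32, 0.42, 0.22, 0.20} → pass.
3 of 9 fail.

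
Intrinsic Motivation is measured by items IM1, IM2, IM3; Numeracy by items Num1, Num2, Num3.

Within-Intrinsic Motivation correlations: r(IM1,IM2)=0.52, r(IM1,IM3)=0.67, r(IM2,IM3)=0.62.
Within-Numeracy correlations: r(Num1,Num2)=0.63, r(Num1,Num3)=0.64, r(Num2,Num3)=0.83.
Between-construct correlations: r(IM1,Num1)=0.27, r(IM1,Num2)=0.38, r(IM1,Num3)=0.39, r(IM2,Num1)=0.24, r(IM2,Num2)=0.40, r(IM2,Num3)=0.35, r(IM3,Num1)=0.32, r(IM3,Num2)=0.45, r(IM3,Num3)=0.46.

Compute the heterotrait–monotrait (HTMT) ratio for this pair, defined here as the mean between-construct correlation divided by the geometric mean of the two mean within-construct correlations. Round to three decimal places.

0.557

Mean between = 3.26/9 = 0.3622.
Mean within-IM = 1.81/3 = 0.6033; mean within-Num = 2.10/3 = 0.7000.
Geometric mean = √(0.6033 × 0.7000) = 0.6499.
HTMT = 0.3622 / 0.6499 = 0.557.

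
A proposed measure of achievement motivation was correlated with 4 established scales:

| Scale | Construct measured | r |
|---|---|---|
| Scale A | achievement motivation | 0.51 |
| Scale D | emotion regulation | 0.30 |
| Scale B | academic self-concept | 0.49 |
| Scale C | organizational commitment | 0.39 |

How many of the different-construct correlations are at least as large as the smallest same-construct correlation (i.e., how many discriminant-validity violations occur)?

Convergent (same construct = achievement motivation): Scale A.
Smallest convergent = 0.51. Discriminant values: 0.30, 0.49, 0.39; count ≥ 0.51 → 0.

0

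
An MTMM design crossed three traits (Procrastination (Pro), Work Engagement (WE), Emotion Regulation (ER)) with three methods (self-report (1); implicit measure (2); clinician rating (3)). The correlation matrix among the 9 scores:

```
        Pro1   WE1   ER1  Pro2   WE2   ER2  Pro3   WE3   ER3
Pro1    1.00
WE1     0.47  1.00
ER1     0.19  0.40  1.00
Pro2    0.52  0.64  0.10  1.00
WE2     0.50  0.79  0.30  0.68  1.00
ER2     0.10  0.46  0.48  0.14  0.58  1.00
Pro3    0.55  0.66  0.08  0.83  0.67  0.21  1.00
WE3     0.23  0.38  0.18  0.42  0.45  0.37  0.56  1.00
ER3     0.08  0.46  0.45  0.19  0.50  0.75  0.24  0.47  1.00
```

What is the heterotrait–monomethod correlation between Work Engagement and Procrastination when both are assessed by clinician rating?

Different traits, same method: r(WE3, Pro3) = 0.56.

0.56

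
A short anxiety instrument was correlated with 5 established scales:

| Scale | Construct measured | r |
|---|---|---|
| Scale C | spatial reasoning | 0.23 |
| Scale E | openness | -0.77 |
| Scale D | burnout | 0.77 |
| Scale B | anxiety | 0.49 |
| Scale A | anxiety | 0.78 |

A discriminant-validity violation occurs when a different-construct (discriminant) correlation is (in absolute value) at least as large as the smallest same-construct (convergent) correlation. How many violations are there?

Convergent (same construct = anxiety): Scale B, Scale A.
Smallest convergent = 0.49. Discriminant |r|: 0.23, 0.77, 0.77; count ≥ 0.49 → 2.

2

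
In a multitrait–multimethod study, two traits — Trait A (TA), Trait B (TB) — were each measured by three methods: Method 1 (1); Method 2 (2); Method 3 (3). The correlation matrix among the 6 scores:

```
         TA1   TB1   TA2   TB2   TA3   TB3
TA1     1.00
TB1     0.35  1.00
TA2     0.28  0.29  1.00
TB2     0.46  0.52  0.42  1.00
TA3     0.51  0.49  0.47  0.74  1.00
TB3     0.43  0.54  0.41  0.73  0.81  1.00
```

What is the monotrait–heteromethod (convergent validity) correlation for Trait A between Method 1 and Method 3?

Same trait (TA), different methods: r(TA1, TA3) = 0.51.

0.51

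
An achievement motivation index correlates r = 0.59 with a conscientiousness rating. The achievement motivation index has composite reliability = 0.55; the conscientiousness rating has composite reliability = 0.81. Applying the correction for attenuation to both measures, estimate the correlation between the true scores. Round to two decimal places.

0.88

r_true = r_obs / √(r_xx · r_yy) = 0.59 / √(0.55 × 0.81) = 0.59 / √0.4455 = 0.59 / 0.6675 ≈ 0.88.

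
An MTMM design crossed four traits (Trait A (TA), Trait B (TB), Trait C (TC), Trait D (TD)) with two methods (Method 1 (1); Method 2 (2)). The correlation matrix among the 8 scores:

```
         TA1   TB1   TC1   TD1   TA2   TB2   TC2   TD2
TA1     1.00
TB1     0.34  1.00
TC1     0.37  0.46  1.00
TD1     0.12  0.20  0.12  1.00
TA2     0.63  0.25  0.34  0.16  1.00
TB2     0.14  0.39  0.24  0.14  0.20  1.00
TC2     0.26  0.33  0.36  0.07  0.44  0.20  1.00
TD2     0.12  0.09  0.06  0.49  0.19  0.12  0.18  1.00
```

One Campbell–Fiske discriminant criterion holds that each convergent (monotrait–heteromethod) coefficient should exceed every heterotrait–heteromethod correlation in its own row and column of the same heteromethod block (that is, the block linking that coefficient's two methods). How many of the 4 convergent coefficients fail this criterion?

Checking each validity diagonal entry against its comparison values:
TA (methods 1·2): 0.63 vs {0.14, 0.25, 0.26, 0.34, 0.12, 0.16} → pass.
TB (methods 1·2): 0.39 vs {0.25, 0.14, 0.33, 0.24, 0.09, 0.14} → pass.
TC (methods 1·2): 0.36 vs {0.34, 0.26, 0.24, 0.33, 0.06, 0.07} → pass.
TD (methods 1·2): 0.49 vs {0.16, 0.12, 0.14, 0.09, 0.07, 0.06} → pass.
0 of 4 fail.

0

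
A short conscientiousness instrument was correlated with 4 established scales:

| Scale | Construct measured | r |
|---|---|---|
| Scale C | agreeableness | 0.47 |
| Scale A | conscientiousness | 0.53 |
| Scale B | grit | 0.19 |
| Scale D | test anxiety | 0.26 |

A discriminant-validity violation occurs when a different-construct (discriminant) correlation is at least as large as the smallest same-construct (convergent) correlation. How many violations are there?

Convergent (same construct = conscientiousness): Scale A.
Smallest convergent = 0.53. Discriminant values: 0.47, 0.19, 0.26; count ≥ 0.53 → 0.

0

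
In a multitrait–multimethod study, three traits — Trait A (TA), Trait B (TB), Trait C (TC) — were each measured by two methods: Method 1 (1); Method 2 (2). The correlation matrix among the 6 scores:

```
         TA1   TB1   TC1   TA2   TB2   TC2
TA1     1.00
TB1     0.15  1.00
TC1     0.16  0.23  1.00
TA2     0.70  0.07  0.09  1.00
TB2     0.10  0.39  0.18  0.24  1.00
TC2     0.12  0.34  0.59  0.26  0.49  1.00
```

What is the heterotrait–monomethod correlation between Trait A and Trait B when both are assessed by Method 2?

Different traits, same method: r(TA2, TB2) = 0.24.

0.24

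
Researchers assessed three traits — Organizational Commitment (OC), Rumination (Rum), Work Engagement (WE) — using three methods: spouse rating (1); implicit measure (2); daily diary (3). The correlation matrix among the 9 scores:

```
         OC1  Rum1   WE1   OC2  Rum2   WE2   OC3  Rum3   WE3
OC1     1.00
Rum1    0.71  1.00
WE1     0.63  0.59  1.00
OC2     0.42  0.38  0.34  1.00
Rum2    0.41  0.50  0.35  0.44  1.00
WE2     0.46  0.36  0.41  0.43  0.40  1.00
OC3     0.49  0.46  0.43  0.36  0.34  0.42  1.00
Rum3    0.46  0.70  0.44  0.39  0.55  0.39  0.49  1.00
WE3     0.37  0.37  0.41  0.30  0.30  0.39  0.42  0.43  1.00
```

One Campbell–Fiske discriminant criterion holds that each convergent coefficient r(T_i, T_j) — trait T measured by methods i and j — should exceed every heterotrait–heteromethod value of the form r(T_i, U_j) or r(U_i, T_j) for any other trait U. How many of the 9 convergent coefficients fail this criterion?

5

Checking each validity diagonal entry against its comparison values:
OC (methods 1·2): 0.42 vs {0.41, 0.38, 0.46, 0.34} → fail.
OC (methods 1·3): 0.49 vs {0.46, 0.46, 0.37, 0.43} → pass.
OC (methods 2·3): 0.36 vs {0.39, 0.34, 0.30, 0.42} → fail.
Rum (methods 1·2): 0.50 vs {0.38, 0.41, 0.36, 0.35} → pass.
Rum (methods 1·3): 0.70 vs {0.46, 0.46, 0.37, 0.44} → pass.
Rum (methods 2·3): 0.55 vs {0.34, 0.39, 0.30, 0.39} → pass.
WE (methods 1·2): 0.41 vs {0.34, 0.46, 0.35, 0.36} → fail.
WE (methods 1·3): 0.41 vs {0.43, 0.37, 0.44, 0.37} → fail.
WE (methods 2·3): 0.39 vs {0.42, 0.30, 0.39, 0.30} → fail.
5 of 9 fail.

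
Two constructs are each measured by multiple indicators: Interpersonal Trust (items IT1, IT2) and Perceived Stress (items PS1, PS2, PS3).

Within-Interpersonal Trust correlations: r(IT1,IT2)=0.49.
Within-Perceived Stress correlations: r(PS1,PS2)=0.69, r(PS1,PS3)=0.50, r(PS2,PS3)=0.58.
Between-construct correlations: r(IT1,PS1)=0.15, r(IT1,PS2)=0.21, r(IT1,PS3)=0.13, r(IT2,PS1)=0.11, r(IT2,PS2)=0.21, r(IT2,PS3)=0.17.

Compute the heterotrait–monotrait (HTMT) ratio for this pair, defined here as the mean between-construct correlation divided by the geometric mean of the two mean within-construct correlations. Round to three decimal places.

0.304

Mean heterotrait r = 0.98/6 = 0.1633.
Mean within-IT = 0.49/1 = 0.4900; mean within-PS = 1.77/3 = 0.5900.
Geometric mean = √(0.4900 × 0.5900) = 0.5377.
HTMT = 0.1633 / 0.5377 = 0.304.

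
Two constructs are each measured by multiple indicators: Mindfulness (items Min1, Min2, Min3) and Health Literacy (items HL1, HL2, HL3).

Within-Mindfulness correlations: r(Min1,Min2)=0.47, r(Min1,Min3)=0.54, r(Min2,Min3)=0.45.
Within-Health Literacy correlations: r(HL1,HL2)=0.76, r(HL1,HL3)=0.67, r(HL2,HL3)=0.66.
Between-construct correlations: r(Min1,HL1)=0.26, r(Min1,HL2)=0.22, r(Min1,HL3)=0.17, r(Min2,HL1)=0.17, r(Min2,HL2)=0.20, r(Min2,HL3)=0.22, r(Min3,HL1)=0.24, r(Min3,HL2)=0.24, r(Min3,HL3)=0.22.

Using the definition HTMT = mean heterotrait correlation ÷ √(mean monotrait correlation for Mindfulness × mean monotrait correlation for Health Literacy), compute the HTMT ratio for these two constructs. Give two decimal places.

Mean between = 1.94/9 = 0.2156.
Mean within-Min = 1.46/3 = 0.4867; mean within-HL = 2.09/3 = 0.6967.
Geometric mean = √(0.4867 × 0.6967) = 0.5823.
HTMT = 0.2156 / 0.5823 = 0.37.

0.37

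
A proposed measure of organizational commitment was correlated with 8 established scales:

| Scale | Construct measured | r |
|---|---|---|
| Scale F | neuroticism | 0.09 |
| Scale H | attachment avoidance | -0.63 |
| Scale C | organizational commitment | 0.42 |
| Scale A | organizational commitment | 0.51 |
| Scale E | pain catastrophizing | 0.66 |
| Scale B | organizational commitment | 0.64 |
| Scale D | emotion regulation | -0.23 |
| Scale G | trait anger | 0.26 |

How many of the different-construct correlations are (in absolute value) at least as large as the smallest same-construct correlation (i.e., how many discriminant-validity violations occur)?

2

Convergent (same construct = organizational commitment): Scale C, Scale A, Scale B.
Smallest convergent = 0.42. Discriminant |r|: 0.09, 0.63, 0.66, 0.23, 0.26; count ≥ 0.42 → 2.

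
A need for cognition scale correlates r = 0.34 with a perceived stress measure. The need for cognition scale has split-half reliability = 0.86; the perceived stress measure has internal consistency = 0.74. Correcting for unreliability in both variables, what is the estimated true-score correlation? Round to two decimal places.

r_true = r_obs / √(r_xx · r_yy) = 0.34 / √(0.86 × 0.74) = 0.34 / √0.6364 = 0.34 / 0.7977 ≈ 0.43.

0.43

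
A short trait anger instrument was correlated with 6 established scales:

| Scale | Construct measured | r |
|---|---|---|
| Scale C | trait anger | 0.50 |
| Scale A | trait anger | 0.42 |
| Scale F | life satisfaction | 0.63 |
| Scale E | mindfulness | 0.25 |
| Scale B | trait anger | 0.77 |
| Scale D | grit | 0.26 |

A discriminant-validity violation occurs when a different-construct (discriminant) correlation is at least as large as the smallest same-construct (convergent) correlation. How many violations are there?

1

Convergent (same construct = trait anger): Scale C, Scale A, Scale B.
Smallest convergent = 0.42. Discriminant values: 0.63, 0.25, 0.26; count ≥ 0.42 → 1.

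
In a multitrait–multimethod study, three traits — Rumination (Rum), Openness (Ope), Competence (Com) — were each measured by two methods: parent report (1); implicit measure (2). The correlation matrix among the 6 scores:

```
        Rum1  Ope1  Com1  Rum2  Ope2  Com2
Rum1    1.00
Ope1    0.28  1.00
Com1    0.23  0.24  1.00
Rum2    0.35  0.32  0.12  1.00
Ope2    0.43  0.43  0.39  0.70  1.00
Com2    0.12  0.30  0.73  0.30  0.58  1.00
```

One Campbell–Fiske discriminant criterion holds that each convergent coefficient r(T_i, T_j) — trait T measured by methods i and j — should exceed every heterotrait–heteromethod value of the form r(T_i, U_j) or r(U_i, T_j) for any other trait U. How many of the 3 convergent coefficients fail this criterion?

Convergent coefficients and their comparison sets:
Rum (methods 1·2): 0.35 vs {0.43, 0.32, 0.12, 0.12} → fail.
Ope (methods 1·2): 0.43 vs {0.32, 0.43, 0.30, 0.39} → fail.
Com (methods 1·2): 0.73 vs {0.12, 0.12, 0.39, 0.30} → pass.
2 of 3 fail.

2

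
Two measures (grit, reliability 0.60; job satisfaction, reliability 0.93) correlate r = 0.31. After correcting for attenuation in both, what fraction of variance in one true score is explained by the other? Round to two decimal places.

Disattenuated r = 0.31 / √(0.60 × 0.93) = 0.31 / 0.7470 = 0.4150.
Shared true-score variance = 0.4150² = 0.1722 ≈ 0.17.

0.17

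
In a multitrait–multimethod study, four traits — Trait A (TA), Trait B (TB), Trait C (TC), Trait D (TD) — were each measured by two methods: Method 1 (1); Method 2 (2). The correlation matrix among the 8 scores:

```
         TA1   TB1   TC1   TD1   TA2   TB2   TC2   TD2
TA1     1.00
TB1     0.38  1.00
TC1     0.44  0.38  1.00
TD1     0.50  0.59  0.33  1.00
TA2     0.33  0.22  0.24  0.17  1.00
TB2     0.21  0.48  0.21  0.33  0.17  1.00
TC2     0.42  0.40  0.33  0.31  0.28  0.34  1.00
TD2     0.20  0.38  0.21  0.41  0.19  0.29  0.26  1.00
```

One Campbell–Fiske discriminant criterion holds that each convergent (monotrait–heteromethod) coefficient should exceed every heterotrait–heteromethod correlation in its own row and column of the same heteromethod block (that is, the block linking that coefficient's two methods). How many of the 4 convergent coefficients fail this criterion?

2

Convergent coefficients and their comparison sets:
TA (methods 1·2): 0.33 vs {0.21, 0.22, 0.42, 0.24, 0.20, 0.17} → fail.
TB (methods 1·2): 0.48 vs {0.22, 0.21, 0.40, 0.21, 0.38, 0.33} → pass.
TC (methods 1·2): 0.33 vs {0.24, 0.42, 0.21, 0.40, 0.21, 0.31} → fail.
TD (methods 1·2): 0.41 vs {0.17, 0.20, 0.33, 0.38, 0.31, 0.21} → pass.
2 of 4 fail.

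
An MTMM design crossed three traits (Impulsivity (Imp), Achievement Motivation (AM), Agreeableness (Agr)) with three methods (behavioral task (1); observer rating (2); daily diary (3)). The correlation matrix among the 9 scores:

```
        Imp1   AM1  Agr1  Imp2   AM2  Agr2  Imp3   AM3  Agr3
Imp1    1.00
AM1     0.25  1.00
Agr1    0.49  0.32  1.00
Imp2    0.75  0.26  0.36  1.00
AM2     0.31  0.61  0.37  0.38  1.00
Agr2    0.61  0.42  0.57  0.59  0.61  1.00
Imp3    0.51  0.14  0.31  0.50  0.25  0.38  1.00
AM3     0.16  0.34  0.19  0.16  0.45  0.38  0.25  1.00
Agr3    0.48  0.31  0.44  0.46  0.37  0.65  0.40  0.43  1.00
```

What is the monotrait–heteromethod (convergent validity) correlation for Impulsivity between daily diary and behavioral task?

Same trait (Imp), different methods: r(Imp3, Imp1) = 0.51.

0.51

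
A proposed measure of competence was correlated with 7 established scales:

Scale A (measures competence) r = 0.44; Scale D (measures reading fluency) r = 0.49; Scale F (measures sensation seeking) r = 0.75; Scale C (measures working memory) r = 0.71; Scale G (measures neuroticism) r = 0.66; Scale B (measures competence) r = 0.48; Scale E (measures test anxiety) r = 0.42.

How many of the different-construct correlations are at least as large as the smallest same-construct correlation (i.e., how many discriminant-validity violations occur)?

4

Convergent (same construct = competence): Scale A, Scale B.
Smallest convergent = 0.44. Discriminant values: 0.49, 0.75, 0.71, 0.66, 0.42; count ≥ 0.44 → 4.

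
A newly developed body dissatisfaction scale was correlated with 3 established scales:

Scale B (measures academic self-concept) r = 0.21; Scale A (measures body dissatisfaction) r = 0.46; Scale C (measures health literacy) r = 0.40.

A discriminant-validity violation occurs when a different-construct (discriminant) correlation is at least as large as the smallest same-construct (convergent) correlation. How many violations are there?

0

Convergent (same construct = body dissatisfaction): Scale A.
Smallest convergent = 0.46. Discriminant values: 0.21, 0.40; count ≥ 0.46 → 0.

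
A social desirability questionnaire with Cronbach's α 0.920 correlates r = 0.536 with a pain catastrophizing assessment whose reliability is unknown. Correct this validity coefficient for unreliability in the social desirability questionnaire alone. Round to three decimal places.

0.559

Single correction: r_c = r_obs / √r_xx = 0.536 / √0.920 = 0.536 / 0.9592 ≈ 0.559.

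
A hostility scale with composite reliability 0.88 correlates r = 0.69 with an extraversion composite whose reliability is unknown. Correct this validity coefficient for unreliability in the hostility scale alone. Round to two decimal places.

Single correction: r_c = r_obs / √r_xx = 0.69 / √0.88 = 0.69 / 0.9381 ≈ 0.74.

0.74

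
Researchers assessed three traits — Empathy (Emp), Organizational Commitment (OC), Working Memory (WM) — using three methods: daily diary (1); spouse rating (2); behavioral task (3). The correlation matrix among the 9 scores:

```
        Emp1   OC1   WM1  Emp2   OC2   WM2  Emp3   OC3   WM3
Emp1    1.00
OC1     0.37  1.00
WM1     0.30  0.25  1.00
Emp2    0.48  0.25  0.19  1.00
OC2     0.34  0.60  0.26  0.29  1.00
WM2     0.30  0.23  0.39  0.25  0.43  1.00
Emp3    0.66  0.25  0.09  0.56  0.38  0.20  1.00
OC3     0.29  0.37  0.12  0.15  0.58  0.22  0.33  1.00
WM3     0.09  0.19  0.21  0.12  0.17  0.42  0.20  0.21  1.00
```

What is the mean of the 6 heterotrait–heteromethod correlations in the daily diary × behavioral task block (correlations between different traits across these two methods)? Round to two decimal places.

HTHM values (method 1 × method 3): 0.29, 0.09, 0.25, 0.19, 0.09, 0.12; mean = 1.03/6 = 0.17.

0.17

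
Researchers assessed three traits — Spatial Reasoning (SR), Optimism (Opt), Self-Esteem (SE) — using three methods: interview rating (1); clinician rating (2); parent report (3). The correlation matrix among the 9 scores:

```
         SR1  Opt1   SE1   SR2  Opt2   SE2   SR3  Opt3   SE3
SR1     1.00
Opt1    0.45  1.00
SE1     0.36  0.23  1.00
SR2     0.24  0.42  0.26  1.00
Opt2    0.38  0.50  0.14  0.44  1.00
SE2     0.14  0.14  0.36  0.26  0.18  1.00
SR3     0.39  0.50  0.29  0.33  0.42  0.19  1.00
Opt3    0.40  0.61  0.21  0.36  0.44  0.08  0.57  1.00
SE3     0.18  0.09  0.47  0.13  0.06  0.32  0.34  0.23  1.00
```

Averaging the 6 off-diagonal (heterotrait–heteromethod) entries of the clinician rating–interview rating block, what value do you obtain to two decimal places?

HTHM values (method 2 × method 1): 0.42, 0.26, 0.38, 0.14, 0.14, 0.14; mean = 1.48/6 = 0.25.

0.25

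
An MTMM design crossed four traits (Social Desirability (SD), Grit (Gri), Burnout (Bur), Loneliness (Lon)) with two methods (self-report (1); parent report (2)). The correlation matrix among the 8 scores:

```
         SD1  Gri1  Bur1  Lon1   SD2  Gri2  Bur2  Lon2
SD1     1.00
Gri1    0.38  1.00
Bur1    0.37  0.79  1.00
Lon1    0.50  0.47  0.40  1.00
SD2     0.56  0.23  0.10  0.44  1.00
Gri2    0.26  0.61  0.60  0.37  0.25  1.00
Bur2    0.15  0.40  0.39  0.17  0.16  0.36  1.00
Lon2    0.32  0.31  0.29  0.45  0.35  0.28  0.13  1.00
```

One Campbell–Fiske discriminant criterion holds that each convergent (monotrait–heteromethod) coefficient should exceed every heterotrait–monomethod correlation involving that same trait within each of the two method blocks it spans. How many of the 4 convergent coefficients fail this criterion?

Checking each validity diagonal entry against its comparison values:
SD (methods 1·2): 0.56 vs {0.38, 0.25, 0.37, 0.16, 0.50, 0.35} → pass.
Gri (methods 1·2): 0.61 vs {0.38, 0.25, 0.79, 0.36, 0.47, 0.28} → fail.
Bur (methods 1·2): 0.39 vs {0.37, 0.16, 0.79, 0.36, 0.40, 0.13} → fail.
Lon (methods 1·2): 0.45 vs {0.50, 0.35, 0.47, 0.28, 0.40, 0.13} → fail.
3 of 4 fail.

3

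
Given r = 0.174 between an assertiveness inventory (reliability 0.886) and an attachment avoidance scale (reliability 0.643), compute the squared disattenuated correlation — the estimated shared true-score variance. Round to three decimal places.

0.053

Disattenuated r = 0.174 / √(0.886 × 0.643) = 0.174 / 0.7548 = 0.2305.
Shared true-score variance = 0.2305² = 0.0531 ≈ 0.053.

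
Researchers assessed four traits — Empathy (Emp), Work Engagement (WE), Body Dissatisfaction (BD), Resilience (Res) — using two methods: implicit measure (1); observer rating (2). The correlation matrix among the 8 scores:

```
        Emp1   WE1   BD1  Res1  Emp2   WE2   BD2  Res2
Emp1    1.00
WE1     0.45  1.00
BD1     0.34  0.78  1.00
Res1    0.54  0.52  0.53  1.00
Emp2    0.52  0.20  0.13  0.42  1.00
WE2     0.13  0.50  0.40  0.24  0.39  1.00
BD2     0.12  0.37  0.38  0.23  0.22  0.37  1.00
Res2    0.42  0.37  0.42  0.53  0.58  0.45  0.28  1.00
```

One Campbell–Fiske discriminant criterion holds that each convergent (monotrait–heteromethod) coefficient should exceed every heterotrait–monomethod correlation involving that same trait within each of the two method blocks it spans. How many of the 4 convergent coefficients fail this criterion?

4

Each convergent coefficient versus the relevant comparison correlations:
Emp (methods 1·2): 0.52 vs {0.45, 0.39, 0.34, 0.22, 0.54, 0.58} → fail.
WE (methods 1·2): 0.50 vs {0.45, 0.39, 0.78, 0.37, 0.52, 0.45} → fail.
BD (methods 1·2): 0.38 vs {0.34, 0.22, 0.78, 0.37, 0.53, 0.28} → fail.
Res (methods 1·2): 0.53 vs {0.54, 0.58, 0.52, 0.45, 0.53, 0.28} → fail.
4 of 4 fail.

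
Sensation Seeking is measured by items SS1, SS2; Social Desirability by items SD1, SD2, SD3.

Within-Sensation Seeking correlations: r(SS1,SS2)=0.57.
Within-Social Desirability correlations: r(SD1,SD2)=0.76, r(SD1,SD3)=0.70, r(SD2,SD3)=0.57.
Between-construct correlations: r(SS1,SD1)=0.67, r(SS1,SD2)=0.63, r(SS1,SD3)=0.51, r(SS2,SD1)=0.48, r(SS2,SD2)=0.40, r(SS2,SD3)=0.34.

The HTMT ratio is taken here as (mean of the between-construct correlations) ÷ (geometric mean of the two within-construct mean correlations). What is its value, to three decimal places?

0.813

Mean heterotrait r = 3.03/6 = 0.5050.
Mean within-SS = 0.57/1 = 0.5700; mean within-SD = 2.03/3 = 0.6767.
Geometric mean = √(0.5700 × 0.6767) = 0.6211.
HTMT = 0.5050 / 0.6211 = 0.813.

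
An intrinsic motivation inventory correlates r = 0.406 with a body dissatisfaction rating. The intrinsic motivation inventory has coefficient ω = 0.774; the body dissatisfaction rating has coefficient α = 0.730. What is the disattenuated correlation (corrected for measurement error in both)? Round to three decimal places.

r_true = r_obs / √(r_xx · r_yy) = 0.406 / √(0.774 × 0.730) = 0.406 / √0.565020 = 0.406 / 0.7517 ≈ 0.540.

0.540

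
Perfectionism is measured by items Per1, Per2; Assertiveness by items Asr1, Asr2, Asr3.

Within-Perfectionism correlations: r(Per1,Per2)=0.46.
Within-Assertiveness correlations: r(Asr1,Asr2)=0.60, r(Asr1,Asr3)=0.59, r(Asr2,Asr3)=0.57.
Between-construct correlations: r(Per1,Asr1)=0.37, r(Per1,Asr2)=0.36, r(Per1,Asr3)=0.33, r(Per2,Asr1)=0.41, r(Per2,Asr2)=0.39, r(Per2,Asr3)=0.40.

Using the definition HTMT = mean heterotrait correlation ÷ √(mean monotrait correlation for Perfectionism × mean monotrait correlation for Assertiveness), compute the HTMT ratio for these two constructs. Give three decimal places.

0.725

Mean between = 2.26/6 = 0.3767.
Mean within-Per = 0.46/1 = 0.4600; mean within-Asr = 1.76/3 = 0.5867.
Geometric mean = √(0.4600 × 0.5867) = 0.5195.
HTMT = 0.3767 / 0.5195 = 0.725.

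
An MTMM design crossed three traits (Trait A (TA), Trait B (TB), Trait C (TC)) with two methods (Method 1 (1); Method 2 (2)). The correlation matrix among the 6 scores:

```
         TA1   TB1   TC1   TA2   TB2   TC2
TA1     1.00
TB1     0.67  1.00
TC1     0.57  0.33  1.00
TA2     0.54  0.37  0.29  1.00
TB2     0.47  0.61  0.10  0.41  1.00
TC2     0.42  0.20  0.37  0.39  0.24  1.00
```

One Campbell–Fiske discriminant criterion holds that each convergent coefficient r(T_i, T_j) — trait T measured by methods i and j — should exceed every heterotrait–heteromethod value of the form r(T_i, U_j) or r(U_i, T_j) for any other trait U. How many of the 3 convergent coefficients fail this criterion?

Convergent coefficients and their comparison sets:
TA (methods 1·2): 0.54 vs {0.47, 0.37, 0.42, 0.29} → pass.
TB (methods 1·2): 0.61 vs {0.37, 0.47, 0.20, 0.10} → pass.
TC (methods 1·2): 0.37 vs {0.29, 0.42, 0.10, 0.20} → fail.
1 of 3 fail.

1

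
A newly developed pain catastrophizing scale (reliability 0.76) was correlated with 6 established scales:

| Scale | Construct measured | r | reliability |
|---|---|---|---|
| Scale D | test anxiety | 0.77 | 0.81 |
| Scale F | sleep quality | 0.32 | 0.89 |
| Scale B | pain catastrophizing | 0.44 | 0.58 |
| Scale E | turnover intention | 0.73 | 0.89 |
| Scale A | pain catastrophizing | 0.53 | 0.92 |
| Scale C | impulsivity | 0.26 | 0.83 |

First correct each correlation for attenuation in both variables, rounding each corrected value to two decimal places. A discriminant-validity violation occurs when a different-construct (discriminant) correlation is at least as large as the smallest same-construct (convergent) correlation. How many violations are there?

Disattenuated r (r / √(r_scale · r_new)):
  Scale D (disc): 0.77 / √(0.81·0.76) = 0.98
  Scale F (disc): 0.32 / √(0.89·0.76) = 0.39
  Scale B (conv): 0.44 / √(0.58·0.76) = 0.66
  Scale E (disc): 0.73 / √(0.89·0.76) = 0.89
  Scale A (conv): 0.53 / √(0.92·0.76) = 0.63
  Scale C (disc): 0.26 / √(0.83·0.76) = 0.33
Smallest convergent = 0.63. Discriminant values: 0.98, 0.39, 0.89, 0.33; count ≥ 0.63 → 2.

2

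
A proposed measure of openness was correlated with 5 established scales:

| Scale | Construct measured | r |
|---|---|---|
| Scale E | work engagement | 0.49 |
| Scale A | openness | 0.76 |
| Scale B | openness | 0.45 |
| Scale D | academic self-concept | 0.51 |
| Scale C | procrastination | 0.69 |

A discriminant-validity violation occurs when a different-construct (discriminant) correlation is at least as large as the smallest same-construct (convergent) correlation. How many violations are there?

3

Convergent (same construct = openness): Scale A, Scale B.
Smallest convergent = 0.45. Discriminant values: 0.49, 0.51, 0.69; count ≥ 0.45 → 3.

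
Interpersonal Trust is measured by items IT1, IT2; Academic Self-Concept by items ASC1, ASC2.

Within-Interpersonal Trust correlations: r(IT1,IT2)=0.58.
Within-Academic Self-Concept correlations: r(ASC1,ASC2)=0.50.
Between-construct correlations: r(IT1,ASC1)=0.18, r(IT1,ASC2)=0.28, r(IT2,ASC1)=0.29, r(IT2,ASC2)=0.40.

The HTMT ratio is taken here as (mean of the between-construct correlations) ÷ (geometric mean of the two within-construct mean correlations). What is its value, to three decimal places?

0.534

Between-construct mean = 1.15/4 = 0.2875.
Mean within-IT = 0.58/1 = 0.5800; mean within-ASC = 0.50/1 = 0.5000.
Geometric mean = √(0.5800 × 0.5000) = 0.5385.
HTMT = 0.2875 / 0.5385 = 0.534.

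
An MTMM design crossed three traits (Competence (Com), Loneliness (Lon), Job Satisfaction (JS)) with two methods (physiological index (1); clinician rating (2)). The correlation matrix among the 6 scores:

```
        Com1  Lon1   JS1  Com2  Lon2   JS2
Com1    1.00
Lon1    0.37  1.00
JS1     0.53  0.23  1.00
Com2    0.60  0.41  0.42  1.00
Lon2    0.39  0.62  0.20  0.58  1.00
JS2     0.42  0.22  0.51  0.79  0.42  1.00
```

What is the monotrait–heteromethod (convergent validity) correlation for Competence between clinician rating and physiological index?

0.60

Same trait (Com), different methods: r(Com2, Com1) = 0.60.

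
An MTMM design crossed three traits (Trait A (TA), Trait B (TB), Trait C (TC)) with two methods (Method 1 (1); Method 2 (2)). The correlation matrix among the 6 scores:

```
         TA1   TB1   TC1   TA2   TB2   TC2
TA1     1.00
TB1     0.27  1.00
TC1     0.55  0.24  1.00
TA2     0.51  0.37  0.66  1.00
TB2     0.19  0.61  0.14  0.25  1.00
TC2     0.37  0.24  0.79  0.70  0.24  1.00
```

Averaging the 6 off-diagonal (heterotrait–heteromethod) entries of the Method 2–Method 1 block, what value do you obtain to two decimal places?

0.33

HTHM values (method 2 × method 1): 0.37, 0.66, 0.19, 0.14, 0.37, 0.24; mean = 1.97/6 = 0.33.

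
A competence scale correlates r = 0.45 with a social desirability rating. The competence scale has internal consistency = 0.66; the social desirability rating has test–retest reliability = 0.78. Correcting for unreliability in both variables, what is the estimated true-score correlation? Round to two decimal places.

r_true = r_obs / √(r_xx · r_yy) = 0.45 / √(0.66 × 0.78) = 0.45 / √0.5148 = 0.45 / 0.7175 ≈ 0.63.

0.63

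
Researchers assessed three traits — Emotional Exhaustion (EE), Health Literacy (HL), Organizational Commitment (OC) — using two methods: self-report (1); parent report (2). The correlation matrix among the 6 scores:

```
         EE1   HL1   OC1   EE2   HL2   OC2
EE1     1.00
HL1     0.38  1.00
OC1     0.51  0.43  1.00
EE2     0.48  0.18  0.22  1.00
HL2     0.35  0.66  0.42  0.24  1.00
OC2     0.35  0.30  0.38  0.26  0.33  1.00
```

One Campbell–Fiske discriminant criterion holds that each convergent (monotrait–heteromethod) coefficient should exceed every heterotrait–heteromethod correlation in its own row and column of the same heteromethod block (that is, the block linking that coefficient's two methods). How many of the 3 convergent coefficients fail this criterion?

Convergent coefficients and their comparison sets:
EE (methods 1·2): 0.48 vs {0.35, 0.18, 0.35, 0.22} → pass.
HL (methods 1·2): 0.66 vs {0.18, 0.35, 0.30, 0.42} → pass.
OC (methods 1·2): 0.38 vs {0.22, 0.35, 0.42, 0.30} → fail.
1 of 3 fail.

1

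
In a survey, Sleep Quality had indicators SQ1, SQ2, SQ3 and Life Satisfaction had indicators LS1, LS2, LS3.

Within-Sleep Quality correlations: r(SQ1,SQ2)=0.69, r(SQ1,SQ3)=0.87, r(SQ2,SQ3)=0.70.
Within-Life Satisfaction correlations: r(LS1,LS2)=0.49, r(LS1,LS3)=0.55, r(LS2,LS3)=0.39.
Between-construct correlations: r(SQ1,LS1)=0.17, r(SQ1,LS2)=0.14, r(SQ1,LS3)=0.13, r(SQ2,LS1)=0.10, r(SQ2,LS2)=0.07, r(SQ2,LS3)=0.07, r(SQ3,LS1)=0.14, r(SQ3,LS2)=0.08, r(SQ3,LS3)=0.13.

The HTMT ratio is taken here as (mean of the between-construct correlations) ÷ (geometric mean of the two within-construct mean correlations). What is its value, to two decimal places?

0.19

Mean between = 1.03/9 = 0.1144.
Mean within-SQ = 2.26/3 = 0.7533; mean within-LS = 1.43/3 = 0.4767.
Geometric mean = √(0.7533 × 0.4767) = 0.5992.
HTMT = 0.1144 / 0.5992 = 0.19.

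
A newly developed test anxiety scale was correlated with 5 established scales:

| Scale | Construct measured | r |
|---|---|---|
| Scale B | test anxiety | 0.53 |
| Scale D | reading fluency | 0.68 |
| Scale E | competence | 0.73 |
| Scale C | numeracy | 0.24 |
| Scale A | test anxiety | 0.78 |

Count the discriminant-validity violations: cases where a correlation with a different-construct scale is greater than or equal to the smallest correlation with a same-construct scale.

2

Convergent (same construct = test anxiety): Scale B, Scale A.
Smallest convergent = 0.53. Discriminant values: 0.68, 0.73, 0.24; count ≥ 0.53 → 2.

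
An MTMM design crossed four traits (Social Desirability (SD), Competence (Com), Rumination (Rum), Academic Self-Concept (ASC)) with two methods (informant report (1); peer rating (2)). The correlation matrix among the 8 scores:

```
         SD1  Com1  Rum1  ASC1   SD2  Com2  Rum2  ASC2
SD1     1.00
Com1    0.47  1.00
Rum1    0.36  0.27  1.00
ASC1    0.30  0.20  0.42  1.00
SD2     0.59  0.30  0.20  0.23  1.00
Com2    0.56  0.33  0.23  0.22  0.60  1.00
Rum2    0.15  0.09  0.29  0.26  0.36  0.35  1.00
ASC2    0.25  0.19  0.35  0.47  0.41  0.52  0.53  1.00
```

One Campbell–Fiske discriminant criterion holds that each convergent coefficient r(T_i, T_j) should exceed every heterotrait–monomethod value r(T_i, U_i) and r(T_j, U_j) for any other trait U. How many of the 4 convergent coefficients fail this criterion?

Convergent coefficients and their comparison sets:
SD (methods 1·2): 0.59 vs {0.47, 0.60, 0.36, 0.36, 0.30, 0.41} → fail.
Com (methods 1·2): 0.33 vs {0.47, 0.60, 0.27, 0.35, 0.20, 0.52} → fail.
Rum (methods 1·2): 0.29 vs {0.36, 0.36, 0.27, 0.35, 0.42, 0.53} → fail.
ASC (methods 1·2): 0.47 vs {0.30, 0.41, 0.20, 0.52, 0.42, 0.53} → fail.
4 of 4 fail.

4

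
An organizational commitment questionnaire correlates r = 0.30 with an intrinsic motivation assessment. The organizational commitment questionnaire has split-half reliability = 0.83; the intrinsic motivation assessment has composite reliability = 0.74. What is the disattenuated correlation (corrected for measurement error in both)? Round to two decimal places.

0.38

r_true = r_obs / √(r_xx · r_yy) = 0.30 / √(0.83 × 0.74) = 0.30 / √0.6142 = 0.30 / 0.7837 ≈ 0.38.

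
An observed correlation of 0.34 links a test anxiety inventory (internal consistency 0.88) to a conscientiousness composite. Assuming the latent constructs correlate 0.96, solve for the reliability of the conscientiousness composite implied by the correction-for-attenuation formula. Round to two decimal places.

r_true = r_obs / √(r_xx · r_yy) ⇒ 0.96 = 0.34 / √(0.88 · r_yy).
√(0.88 · r_yy) = 0.34 / 0.96 = 0.3542; 0.88 · r_yy = 0.1255; r_yy = 0.1255 / 0.88 ≈ 0.14.

0.14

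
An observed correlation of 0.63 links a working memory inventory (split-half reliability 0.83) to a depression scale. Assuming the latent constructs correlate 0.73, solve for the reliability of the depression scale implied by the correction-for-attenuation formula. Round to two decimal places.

0.90

r_true = r_obs / √(r_xx · r_yy) ⇒ 0.73 = 0.63 / √(0.83 · r_yy).
√(0.83 · r_yy) = 0.63 / 0.73 = 0.8630; 0.83 · r_yy = 0.7448; r_yy = 0.7448 / 0.83 ≈ 0.90.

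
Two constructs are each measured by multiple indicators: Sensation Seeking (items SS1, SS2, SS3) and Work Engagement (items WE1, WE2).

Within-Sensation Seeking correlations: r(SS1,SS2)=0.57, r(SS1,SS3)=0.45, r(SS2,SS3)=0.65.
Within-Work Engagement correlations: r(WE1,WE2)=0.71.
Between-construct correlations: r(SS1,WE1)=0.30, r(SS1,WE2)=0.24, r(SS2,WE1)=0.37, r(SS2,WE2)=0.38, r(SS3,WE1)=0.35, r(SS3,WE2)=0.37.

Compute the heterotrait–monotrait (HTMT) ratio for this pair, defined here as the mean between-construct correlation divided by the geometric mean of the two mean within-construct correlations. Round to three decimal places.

Mean between = 2.01/6 = 0.3350.
Mean within-SS = 1.67/3 = 0.5567; mean within-WE = 0.71/1 = 0.7100.
Geometric mean = √(0.5567 × 0.7100) = 0.6287.
HTMT = 0.3350 / 0.6287 = 0.533.

0.533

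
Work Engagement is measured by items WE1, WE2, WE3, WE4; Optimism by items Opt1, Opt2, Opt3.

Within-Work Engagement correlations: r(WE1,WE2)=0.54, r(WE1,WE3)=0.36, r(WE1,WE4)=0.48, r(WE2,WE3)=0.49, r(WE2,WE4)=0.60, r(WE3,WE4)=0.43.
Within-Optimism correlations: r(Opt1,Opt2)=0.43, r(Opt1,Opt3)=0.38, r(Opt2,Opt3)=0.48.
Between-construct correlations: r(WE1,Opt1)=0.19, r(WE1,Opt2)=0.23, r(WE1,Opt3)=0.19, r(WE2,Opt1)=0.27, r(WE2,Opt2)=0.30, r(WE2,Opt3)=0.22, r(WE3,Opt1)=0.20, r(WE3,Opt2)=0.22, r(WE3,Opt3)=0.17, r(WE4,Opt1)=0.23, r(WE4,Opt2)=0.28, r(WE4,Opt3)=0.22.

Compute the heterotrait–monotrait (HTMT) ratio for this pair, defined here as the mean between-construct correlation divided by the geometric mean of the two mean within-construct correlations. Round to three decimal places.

0.497

Mean between = 2.72/12 = 0.2267.
Mean within-WE = 2.90/6 = 0.4833; mean within-Opt = 1.29/3 = 0.4300.
Geometric mean = √(0.4833 × 0.4300) = 0.4559.
HTMT = 0.2267 / 0.4559 = 0.497.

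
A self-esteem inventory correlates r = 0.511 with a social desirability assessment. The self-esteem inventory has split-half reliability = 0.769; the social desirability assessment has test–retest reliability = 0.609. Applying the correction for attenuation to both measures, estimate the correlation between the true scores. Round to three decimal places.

r_true = r_obs / √(r_xx · r_yy) = 0.511 / √(0.769 × 0.609) = 0.511 / √0.468321 = 0.511 / 0.6843 ≈ 0.747.

0.747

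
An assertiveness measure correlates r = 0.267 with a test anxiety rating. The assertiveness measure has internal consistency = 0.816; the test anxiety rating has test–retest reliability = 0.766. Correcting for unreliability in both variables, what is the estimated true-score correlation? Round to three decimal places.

0.338

r_true = r_obs / √(r_xx · r_yy) = 0.267 / √(0.816 × 0.766) = 0.267 / √0.625056 = 0.267 / 0.7906 ≈ 0.338.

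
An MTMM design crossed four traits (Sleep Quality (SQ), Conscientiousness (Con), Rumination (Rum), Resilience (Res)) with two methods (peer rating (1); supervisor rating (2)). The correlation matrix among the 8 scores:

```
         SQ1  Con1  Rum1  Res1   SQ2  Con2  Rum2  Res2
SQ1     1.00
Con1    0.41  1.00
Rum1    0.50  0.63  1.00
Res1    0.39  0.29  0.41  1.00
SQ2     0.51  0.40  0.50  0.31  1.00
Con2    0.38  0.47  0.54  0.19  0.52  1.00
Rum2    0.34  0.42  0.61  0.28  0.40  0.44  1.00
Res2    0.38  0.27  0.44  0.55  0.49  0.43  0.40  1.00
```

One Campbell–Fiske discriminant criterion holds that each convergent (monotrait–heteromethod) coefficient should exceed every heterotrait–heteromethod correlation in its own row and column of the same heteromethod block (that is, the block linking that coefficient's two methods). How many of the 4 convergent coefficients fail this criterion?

1

Checking each validity diagonal entry against its comparison values:
SQ (methods 1·2): 0.51 vs {0.38, 0.40, 0.34, 0.50, 0.38, 0.31} → pass.
Con (methods 1·2): 0.47 vs {0.40, 0.38, 0.42, 0.54, 0.27, 0.19} → fail.
Rum (methods 1·2): 0.61 vs {0.50, 0.34, 0.54, 0.42, 0.44, 0.28} → pass.
Res (methods 1·2): 0.55 vs {0.31, 0.38, 0.19, 0.27, 0.28, 0.44} → pass.
1 of 4 fail.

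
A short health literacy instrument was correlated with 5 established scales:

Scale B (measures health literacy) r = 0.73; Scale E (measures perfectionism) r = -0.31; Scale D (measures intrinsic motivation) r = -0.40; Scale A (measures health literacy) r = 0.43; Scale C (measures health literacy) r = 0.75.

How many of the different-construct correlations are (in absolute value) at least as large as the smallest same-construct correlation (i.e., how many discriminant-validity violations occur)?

Convergent (same construct = health literacy): Scale B, Scale A, Scale C.
Smallest convergent = 0.43. Discriminant |r|: 0.31, 0.40; count ≥ 0.43 → 0.

0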